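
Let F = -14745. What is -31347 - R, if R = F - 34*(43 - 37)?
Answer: -16398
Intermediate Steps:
R = -14949 (R = -14745 - 34*(43 - 37) = -14745 - 34*6 = -14745 - 1*204 = -14745 - 204 = -14949)
-31347 - R = -31347 - 1*(-14949) = -31347 + 14949 = -16398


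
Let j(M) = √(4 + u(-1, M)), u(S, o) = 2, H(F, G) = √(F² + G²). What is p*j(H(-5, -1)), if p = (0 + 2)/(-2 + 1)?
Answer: -2*√6 ≈ -4.8990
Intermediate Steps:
j(M) = √6 (j(M) = √(4 + 2) = √6)
p = -2 (p = 2/(-1) = 2*(-1) = -2)
p*j(H(-5, -1)) = -2*√6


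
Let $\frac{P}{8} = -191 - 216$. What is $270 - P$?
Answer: $3526$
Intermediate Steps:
$P = -3256$ ($P = 8 \left(-191 - 216\right) = 8 \left(-407\right) = -3256$)
$270 - P = 270 - -3256 = 270 + 3256 = 3526$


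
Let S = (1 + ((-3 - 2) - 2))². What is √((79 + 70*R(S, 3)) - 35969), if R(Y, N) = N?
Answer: 4*I*√2230 ≈ 188.89*I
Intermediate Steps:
S = 36 (S = (1 + (-5 - 2))² = (1 - 7)² = (-6)² = 36)
√((79 + 70*R(S, 3)) - 35969) = √((79 + 70*3) - 35969) = √((79 + 210) - 35969) = √(289 - 35969) = √(-35680) = 4*I*√2230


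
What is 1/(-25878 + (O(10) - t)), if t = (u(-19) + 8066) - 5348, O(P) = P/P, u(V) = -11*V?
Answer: -1/28804 ≈ -3.4717e-5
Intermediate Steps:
O(P) = 1
t = 2927 (t = (-11*(-19) + 8066) - 5348 = (209 + 8066) - 5348 = 8275 - 5348 = 2927)
1/(-25878 + (O(10) - t)) = 1/(-25878 + (1 - 1*2927)) = 1/(-25878 + (1 - 2927)) = 1/(-25878 - 2926) = 1/(-28804) = -1/28804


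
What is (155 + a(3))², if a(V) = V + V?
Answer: 25921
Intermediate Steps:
a(V) = 2*V
(155 + a(3))² = (155 + 2*3)² = (155 + 6)² = 161² = 25921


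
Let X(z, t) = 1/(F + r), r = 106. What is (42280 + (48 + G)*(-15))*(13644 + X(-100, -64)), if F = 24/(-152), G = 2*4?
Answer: 1137034988320/2011 ≈ 5.6541e+8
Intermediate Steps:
G = 8
F = -3/19 (F = 24*(-1/152) = -3/19 ≈ -0.15789)
X(z, t) = 19/2011 (X(z, t) = 1/(-3/19 + 106) = 1/(2011/19) = 19/2011)
(42280 + (48 + G)*(-15))*(13644 + X(-100, -64)) = (42280 + (48 + 8)*(-15))*(13644 + 19/2011) = (42280 + 56*(-15))*(27438103/2011) = (42280 - 840)*(27438103/2011) = 41440*(27438103/2011) = 1137034988320/2011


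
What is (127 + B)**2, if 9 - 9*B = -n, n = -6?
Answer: 145924/9 ≈ 16214.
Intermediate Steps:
B = 1/3 (B = 1 - (-1)*(-6)/9 = 1 - 1/9*6 = 1 - 2/3 = 1/3 ≈ 0.33333)
(127 + B)**2 = (127 + 1/3)**2 = (382/3)**2 = 145924/9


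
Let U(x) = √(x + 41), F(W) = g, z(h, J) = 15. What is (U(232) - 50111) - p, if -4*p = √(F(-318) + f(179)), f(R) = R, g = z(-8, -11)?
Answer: -50111 + √273 + √194/4 ≈ -50091.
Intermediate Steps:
g = 15
F(W) = 15
U(x) = √(41 + x)
p = -√194/4 (p = -√(15 + 179)/4 = -√194/4 ≈ -3.4821)
(U(232) - 50111) - p = (√(41 + 232) - 50111) - (-1)*√194/4 = (√273 - 50111) + √194/4 = (-50111 + √273) + √194/4 = -50111 + √273 + √194/4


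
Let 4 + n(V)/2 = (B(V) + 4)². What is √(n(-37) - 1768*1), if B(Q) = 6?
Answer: 2*I*√394 ≈ 39.699*I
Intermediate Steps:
n(V) = 192 (n(V) = -8 + 2*(6 + 4)² = -8 + 2*10² = -8 + 2*100 = -8 + 200 = 192)
√(n(-37) - 1768*1) = √(192 - 1768*1) = √(192 - 1768) = √(-1576) = 2*I*√394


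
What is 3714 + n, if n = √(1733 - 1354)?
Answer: 3714 + √379 ≈ 3733.5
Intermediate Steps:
n = √379 ≈ 19.468
3714 + n = 3714 + √379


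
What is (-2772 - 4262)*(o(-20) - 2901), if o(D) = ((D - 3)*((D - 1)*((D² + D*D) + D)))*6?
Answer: -15879529326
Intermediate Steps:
o(D) = 6*(-1 + D)*(-3 + D)*(D + 2*D²) (o(D) = ((-3 + D)*((-1 + D)*((D² + D²) + D)))*6 = ((-3 + D)*((-1 + D)*(2*D² + D)))*6 = ((-3 + D)*((-1 + D)*(D + 2*D²)))*6 = ((-1 + D)*(-3 + D)*(D + 2*D²))*6 = 6*(-1 + D)*(-3 + D)*(D + 2*D²))
(-2772 - 4262)*(o(-20) - 2901) = (-2772 - 4262)*(6*(-20)*(3 - 7*(-20)² + 2*(-20) + 2*(-20)³) - 2901) = -7034*(6*(-20)*(3 - 7*400 - 40 + 2*(-8000)) - 2901) = -7034*(6*(-20)*(3 - 2800 - 40 - 16000) - 2901) = -7034*(6*(-20)*(-18837) - 2901) = -7034*(2260440 - 2901) = -7034*2257539 = -15879529326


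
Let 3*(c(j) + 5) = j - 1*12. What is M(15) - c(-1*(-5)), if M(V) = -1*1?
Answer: 19/3 ≈ 6.3333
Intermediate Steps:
M(V) = -1
c(j) = -9 + j/3 (c(j) = -5 + (j - 1*12)/3 = -5 + (j - 12)/3 = -5 + (-12 + j)/3 = -5 + (-4 + j/3) = -9 + j/3)
M(15) - c(-1*(-5)) = -1 - (-9 + (-1*(-5))/3) = -1 - (-9 + (⅓)*5) = -1 - (-9 + 5/3) = -1 - 1*(-22/3) = -1 + 22/3 = 19/3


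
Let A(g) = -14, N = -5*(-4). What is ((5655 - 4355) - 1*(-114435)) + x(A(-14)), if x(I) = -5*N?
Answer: 115635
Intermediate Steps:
N = 20
x(I) = -100 (x(I) = -5*20 = -100)
((5655 - 4355) - 1*(-114435)) + x(A(-14)) = ((5655 - 4355) - 1*(-114435)) - 100 = (1300 + 114435) - 100 = 115735 - 100 = 115635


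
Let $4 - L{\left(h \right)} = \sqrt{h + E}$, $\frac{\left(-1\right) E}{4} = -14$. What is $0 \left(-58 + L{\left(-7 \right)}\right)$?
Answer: $0$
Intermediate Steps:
$E = 56$ ($E = \left(-4\right) \left(-14\right) = 56$)
$L{\left(h \right)} = 4 - \sqrt{56 + h}$ ($L{\left(h \right)} = 4 - \sqrt{h + 56} = 4 - \sqrt{56 + h}$)
$0 \left(-58 + L{\left(-7 \right)}\right) = 0 \left(-58 + \left(4 - \sqrt{56 - 7}\right)\right) = 0 \left(-58 + \left(4 - \sqrt{49}\right)\right) = 0 \left(-58 + \left(4 - 7\right)\right) = 0 \left(-58 - 3\right) = 0 \left(-61\right) = 0$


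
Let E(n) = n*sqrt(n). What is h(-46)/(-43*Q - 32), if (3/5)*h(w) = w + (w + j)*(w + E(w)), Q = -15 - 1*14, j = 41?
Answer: 184/729 + 230*I*sqrt(46)/729 ≈ 0.2524 + 2.1398*I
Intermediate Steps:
E(n) = n**(3/2)
Q = -29 (Q = -15 - 14 = -29)
h(w) = 5*w/3 + 5*(41 + w)*(w + w**(3/2))/3 (h(w) = 5*(w + (w + 41)*(w + w**(3/2)))/3 = 5*(w + (41 + w)*(w + w**(3/2)))/3 = 5*w/3 + 5*(41 + w)*(w + w**(3/2))/3)
h(-46)/(-43*Q - 32) = (70*(-46) + (5/3)*(-46)**2 + 5*(-46)**(5/2)/3 + 205*(-46)**(3/2)/3)/(-43*(-29) - 32) = (-3220 + (5/3)*2116 + 5*(2116*I*sqrt(46))/3 + 205*(-46*I*sqrt(46))/3)/(1247 - 32) = (-3220 + 10580/3 + 10580*I*sqrt(46)/3 - 9430*I*sqrt(46)/3)/1215 = (920/3 + 1150*I*sqrt(46)/3)*(1/1215) = 184/729 + 230*I*sqrt(46)/729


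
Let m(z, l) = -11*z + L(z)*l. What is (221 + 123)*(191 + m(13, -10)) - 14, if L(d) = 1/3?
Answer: 46054/3 ≈ 15351.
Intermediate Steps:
L(d) = ⅓
m(z, l) = -11*z + l/3
(221 + 123)*(191 + m(13, -10)) - 14 = (221 + 123)*(191 + (-11*13 + (⅓)*(-10))) - 14 = 344*(191 + (-143 - 10/3)) - 14 = 344*(191 - 439/3) - 14 = 344*(134/3) - 14 = 46096/3 - 14 = 46054/3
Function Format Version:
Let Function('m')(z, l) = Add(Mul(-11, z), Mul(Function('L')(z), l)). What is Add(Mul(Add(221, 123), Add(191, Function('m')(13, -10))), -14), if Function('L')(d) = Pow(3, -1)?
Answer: Rational(46054, 3) ≈ 15351.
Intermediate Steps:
Function('L')(d) = Rational(1, 3)
Function('m')(z, l) = Add(Mul(-11, z), Mul(Rational(1, 3), l))
Add(Mul(Add(221, 123), Add(191, Function('m')(13, -10))), -14) = Add(Mul(Add(221, 123), Add(191, Add(Mul(-11, 13), Mul(Rational(1, 3), -10)))), -14) = Add(Mul(344, Add(191, Add(-143, Rational(-10, 3)))), -14) = Add(Mul(344, Add(191, Rational(-439, 3))), -14) = Add(Mul(344, Rational(134, 3)), -14) = Add(Rational(46096, 3), -14) = Rational(46054, 3)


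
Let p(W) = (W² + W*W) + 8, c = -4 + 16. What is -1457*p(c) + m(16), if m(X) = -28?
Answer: -431300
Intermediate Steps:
c = 12
p(W) = 8 + 2*W² (p(W) = (W² + W²) + 8 = 2*W² + 8 = 8 + 2*W²)
-1457*p(c) + m(16) = -1457*(8 + 2*12²) - 28 = -1457*(8 + 2*144) - 28 = -1457*(8 + 288) - 28 = -1457*296 - 28 = -431272 - 28 = -431300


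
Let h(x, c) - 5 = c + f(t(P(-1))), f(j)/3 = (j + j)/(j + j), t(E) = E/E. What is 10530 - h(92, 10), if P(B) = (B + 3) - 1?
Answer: 10512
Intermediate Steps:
P(B) = 2 + B (P(B) = (3 + B) - 1 = 2 + B)
t(E) = 1
f(j) = 3 (f(j) = 3*((j + j)/(j + j)) = 3*((2*j)/((2*j))) = 3*((2*j)*(1/(2*j))) = 3*1 = 3)
h(x, c) = 8 + c (h(x, c) = 5 + (c + 3) = 5 + (3 + c) = 8 + c)
10530 - h(92, 10) = 10530 - (8 + 10) = 10530 - 1*18 = 10530 - 18 = 10512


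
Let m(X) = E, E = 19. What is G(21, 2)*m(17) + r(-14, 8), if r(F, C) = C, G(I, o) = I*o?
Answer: 806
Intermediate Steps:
m(X) = 19
G(21, 2)*m(17) + r(-14, 8) = (21*2)*19 + 8 = 42*19 + 8 = 798 + 8 = 806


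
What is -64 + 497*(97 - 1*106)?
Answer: -4537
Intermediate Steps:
-64 + 497*(97 - 1*106) = -64 + 497*(97 - 106) = -64 + 497*(-9) = -64 - 4473 = -4537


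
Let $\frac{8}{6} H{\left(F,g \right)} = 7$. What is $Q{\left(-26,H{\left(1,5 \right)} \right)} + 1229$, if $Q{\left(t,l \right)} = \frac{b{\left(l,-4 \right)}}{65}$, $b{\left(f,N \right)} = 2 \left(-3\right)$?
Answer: $\frac{79879}{65} \approx 1228.9$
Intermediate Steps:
$b{\left(f,N \right)} = -6$
$H{\left(F,g \right)} = \frac{21}{4}$ ($H{\left(F,g \right)} = \frac{3}{4} \cdot 7 = \frac{21}{4}$)
$Q{\left(t,l \right)} = - \frac{6}{65}$
$Q{\left(-26,H{\left(1,5 \right)} \right)} + 1229 = - \frac{6}{65} + 1229 = \frac{79879}{65}$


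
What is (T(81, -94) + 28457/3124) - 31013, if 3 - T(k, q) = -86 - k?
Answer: -8756825/284 ≈ -30834.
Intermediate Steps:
T(k, q) = 89 + k (T(k, q) = 3 - (-86 - k) = 3 + (86 + k) = 89 + k)
(T(81, -94) + 28457/3124) - 31013 = ((89 + 81) + 28457/3124) - 31013 = (170 + 28457*(1/3124)) - 31013 = (170 + 2587/284) - 31013 = 50867/284 - 31013 = -8756825/284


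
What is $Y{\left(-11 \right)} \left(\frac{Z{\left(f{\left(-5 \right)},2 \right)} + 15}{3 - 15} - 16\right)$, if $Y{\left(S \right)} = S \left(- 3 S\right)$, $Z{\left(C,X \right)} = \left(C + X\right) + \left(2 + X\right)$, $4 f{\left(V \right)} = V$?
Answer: $\frac{102487}{16} \approx 6405.4$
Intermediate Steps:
$f{\left(V \right)} = \frac{V}{4}$
$Z{\left(C,X \right)} = 2 + C + 2 X$
$Y{\left(S \right)} = - 3 S^{2}$
$Y{\left(-11 \right)} \left(\frac{Z{\left(f{\left(-5 \right)},2 \right)} + 15}{3 - 15} - 16\right) = - 3 \left(-11\right)^{2} \left(\frac{\left(2 + \frac{1}{4} \left(-5\right) + 2 \cdot 2\right) + 15}{3 - 15} - 16\right) = \left(-3\right) 121 \left(\frac{\left(2 - \frac{5}{4} + 4\right) + 15}{-12} - 16\right) = - 363 \left(\left(\frac{19}{4} + 15\right) \left(- \frac{1}{12}\right) - 16\right) = - 363 \left(\frac{79}{4} \left(- \frac{1}{12}\right) - 16\right) = - 363 \left(- \frac{79}{48} - 16\right) = \left(-363\right) \left(- \frac{847}{48}\right) = \frac{102487}{16}$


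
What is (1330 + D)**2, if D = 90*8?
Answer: 4202500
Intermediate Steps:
D = 720
(1330 + D)**2 = (1330 + 720)**2 = 2050**2 = 4202500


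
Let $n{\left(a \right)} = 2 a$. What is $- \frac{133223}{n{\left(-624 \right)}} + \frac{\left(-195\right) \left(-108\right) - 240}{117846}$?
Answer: $\frac{291218167}{2723552} \approx 106.93$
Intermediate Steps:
$- \frac{133223}{n{\left(-624 \right)}} + \frac{\left(-195\right) \left(-108\right) - 240}{117846} = - \frac{133223}{2 \left(-624\right)} + \frac{\left(-195\right) \left(-108\right) - 240}{117846} = - \frac{133223}{-1248} + \left(21060 - 240\right) \frac{1}{117846} = \left(-133223\right) \left(- \frac{1}{1248}\right) + 20820 \cdot \frac{1}{117846} = \frac{133223}{1248} + \frac{3470}{19641} = \frac{291218167}{2723552}$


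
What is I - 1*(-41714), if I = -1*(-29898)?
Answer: 71612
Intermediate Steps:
I = 29898
I - 1*(-41714) = 29898 - 1*(-41714) = 29898 + 41714 = 71612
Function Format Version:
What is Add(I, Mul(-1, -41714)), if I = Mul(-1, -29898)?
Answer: 71612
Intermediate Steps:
I = 29898
Add(I, Mul(-1, -41714)) = Add(29898, Mul(-1, -41714)) = Add(29898, 41714) = 71612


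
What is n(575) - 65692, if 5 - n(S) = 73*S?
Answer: -107662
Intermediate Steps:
n(S) = 5 - 73*S
n(575) - 65692 = (5 - 73*575) - 65692 = (5 - 41975) - 65692 = -41970 - 65692 = -107662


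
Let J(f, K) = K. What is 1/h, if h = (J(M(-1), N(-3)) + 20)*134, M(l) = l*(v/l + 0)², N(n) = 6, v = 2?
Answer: 1/3484 ≈ 0.00028703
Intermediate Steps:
M(l) = 4/l (M(l) = l*(2/l + 0)² = l*(2/l)² = l*(4/l²) = 4/l)
h = 3484 (h = (6 + 20)*134 = 26*134 = 3484)
1/h = 1/3484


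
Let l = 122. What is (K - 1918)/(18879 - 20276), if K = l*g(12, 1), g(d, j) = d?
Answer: 454/1397 ≈ 0.32498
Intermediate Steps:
K = 1464 (K = 122*12 = 1464)
(K - 1918)/(18879 - 20276) = (1464 - 1918)/(18879 - 20276) = -454/(-1397) = -454*(-1/1397) = 454/1397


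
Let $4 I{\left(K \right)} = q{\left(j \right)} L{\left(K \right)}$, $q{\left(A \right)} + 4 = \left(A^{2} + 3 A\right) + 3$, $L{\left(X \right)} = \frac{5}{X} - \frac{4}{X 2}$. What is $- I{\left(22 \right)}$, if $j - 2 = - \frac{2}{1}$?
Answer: $\frac{3}{88} \approx 0.034091$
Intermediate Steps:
$L{\left(X \right)} = \frac{3}{X}$ ($L{\left(X \right)} = \frac{5}{X} - \frac{4}{2 X} = \frac{5}{X} - 4 \frac{1}{2 X} = \frac{5}{X} - \frac{2}{X} = \frac{3}{X}$)
$j = 0$ ($j = 2 - \frac{2}{1} = 2 - 2 = 0$)
$q{\left(A \right)} = -1 + A^{2} + 3 A$ ($q{\left(A \right)} = -4 + \left(\left(A^{2} + 3 A\right) + 3\right) = -4 + \left(3 + A^{2} + 3 A\right) = -1 + A^{2} + 3 A$)
$I{\left(K \right)} = - \frac{3}{4 K}$ ($I{\left(K \right)} = \frac{\left(-1 + 0^{2} + 3 \cdot 0\right) \frac{3}{K}}{4} = \frac{\left(-1 + 0 + 0\right) \frac{3}{K}}{4} = \frac{\left(-1\right) \frac{3}{K}}{4} = \frac{\left(-3\right) \frac{1}{K}}{4} = - \frac{3}{4 K}$)
$- I{\left(22 \right)} = - \frac{-3}{4 \cdot 22} = \left(-1\right) \left(- \frac{3}{88}\right) = \frac{3}{88}$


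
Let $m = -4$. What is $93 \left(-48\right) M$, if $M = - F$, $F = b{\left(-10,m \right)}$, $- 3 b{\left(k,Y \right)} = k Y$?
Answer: $-59520$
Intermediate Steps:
$b{\left(k,Y \right)} = - \frac{Y k}{3}$ ($b{\left(k,Y \right)} = - \frac{k Y}{3} = - \frac{Y k}{3}$)
$F = - \frac{40}{3}$ ($F = \left(- \frac{1}{3}\right) \left(-4\right) \left(-10\right) = - \frac{40}{3} \approx -13.333$)
$M = \frac{40}{3}$ ($M = \left(-1\right) \left(- \frac{40}{3}\right) = \frac{40}{3} \approx 13.333$)
$93 \left(-48\right) M = 93 \left(-48\right) \frac{40}{3} = \left(-4464\right) \frac{40}{3} = -59520$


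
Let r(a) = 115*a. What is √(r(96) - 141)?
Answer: 3*√1211 ≈ 104.40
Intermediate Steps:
√(r(96) - 141) = √(115*96 - 141) = √(11040 - 141) = √10899 = 3*√1211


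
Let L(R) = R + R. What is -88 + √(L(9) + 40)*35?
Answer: -88 + 35*√58 ≈ 178.55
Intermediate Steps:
L(R) = 2*R
-88 + √(L(9) + 40)*35 = -88 + √(2*9 + 40)*35 = -88 + √(18 + 40)*35 = -88 + √58*35 = -88 + 35*√58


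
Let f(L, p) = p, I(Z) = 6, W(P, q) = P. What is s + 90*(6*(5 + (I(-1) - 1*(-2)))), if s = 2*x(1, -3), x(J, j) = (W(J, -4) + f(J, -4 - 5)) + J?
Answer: 7006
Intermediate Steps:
x(J, j) = -9 + 2*J (x(J, j) = (J + (-4 - 5)) + J = (J - 9) + J = (-9 + J) + J = -9 + 2*J)
s = -14 (s = 2*(-9 + 2*1) = 2*(-9 + 2) = 2*(-7) = -14)
s + 90*(6*(5 + (I(-1) - 1*(-2)))) = -14 + 90*(6*(5 + (6 - 1*(-2)))) = -14 + 90*(6*(5 + (6 + 2))) = -14 + 90*(6*(5 + 8)) = -14 + 90*(6*13) = -14 + 90*78 = -14 + 7020 = 7006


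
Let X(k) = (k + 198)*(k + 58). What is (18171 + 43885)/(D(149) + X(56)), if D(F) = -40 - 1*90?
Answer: 31028/14413 ≈ 2.1528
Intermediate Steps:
D(F) = -130 (D(F) = -40 - 90 = -130)
X(k) = (58 + k)*(198 + k) (X(k) = (198 + k)*(58 + k) = (58 + k)*(198 + k))
(18171 + 43885)/(D(149) + X(56)) = (18171 + 43885)/(-130 + (11484 + 56² + 256*56)) = 62056/(-130 + (11484 + 3136 + 14336)) = 62056/(-130 + 28956) = 62056/28826 = 62056*(1/28826) = 31028/14413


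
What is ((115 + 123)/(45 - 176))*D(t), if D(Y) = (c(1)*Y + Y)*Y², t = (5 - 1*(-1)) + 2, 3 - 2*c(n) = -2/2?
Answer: -365568/131 ≈ -2790.6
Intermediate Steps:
c(n) = 2 (c(n) = 3/2 - (-1)/2 = 3/2 - ½*(-1) = 3/2 + ½ = 2)
t = 8 (t = (5 + 1) + 2 = 6 + 2 = 8)
D(Y) = 3*Y³ (D(Y) = (2*Y + Y)*Y² = (3*Y)*Y² = 3*Y³)
((115 + 123)/(45 - 176))*D(t) = ((115 + 123)/(45 - 176))*(3*8³) = (238/(-131))*(3*512) = (238*(-1/131))*1536 = -238/131*1536 = -365568/131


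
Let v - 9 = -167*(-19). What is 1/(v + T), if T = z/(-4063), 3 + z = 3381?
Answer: 4063/12925088 ≈ 0.00031435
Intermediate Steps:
z = 3378 (z = -3 + 3381 = 3378)
T = -3378/4063 (T = 3378/(-4063) = 3378*(-1/4063) = -3378/4063 ≈ -0.83141)
v = 3182 (v = 9 - 167*(-19) = 9 + 3173 = 3182)
1/(v + T) = 1/(3182 - 3378/4063) = 1/(12925088/4063) = 4063/12925088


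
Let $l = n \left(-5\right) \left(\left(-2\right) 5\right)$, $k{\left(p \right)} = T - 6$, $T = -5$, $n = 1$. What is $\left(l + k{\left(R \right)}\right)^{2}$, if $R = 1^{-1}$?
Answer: $1521$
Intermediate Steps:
$R = 1$
$k{\left(p \right)} = -11$ ($k{\left(p \right)} = -5 - 6 = -11$)
$l = 50$ ($l = 1 \left(-5\right) \left(\left(-2\right) 5\right) = \left(-5\right) \left(-10\right) = 50$)
$\left(l + k{\left(R \right)}\right)^{2} = \left(50 - 11\right)^{2} = 39^{2} = 1521$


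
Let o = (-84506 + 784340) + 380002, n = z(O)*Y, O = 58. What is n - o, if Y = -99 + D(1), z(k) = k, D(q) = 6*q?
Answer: -1085230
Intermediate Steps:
Y = -93 (Y = -99 + 6*1 = -99 + 6 = -93)
n = -5394 (n = 58*(-93) = -5394)
o = 1079836 (o = 699834 + 380002 = 1079836)
n - o = -5394 - 1*1079836 = -5394 - 1079836 = -1085230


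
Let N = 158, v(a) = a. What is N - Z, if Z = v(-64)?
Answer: 222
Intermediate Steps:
Z = -64
N - Z = 158 - 1*(-64) = 158 + 64 = 222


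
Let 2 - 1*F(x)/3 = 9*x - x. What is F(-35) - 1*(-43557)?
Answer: 44403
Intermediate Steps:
F(x) = 6 - 24*x (F(x) = 6 - 3*(9*x - x) = 6 - 24*x)
F(-35) - 1*(-43557) = (6 - 24*(-35)) - 1*(-43557) = (6 + 840) + 43557 = 846 + 43557 = 44403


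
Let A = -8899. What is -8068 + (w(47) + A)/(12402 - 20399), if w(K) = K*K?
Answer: -64513106/7997 ≈ -8067.2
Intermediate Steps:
w(K) = K²
-8068 + (w(47) + A)/(12402 - 20399) = -8068 + (47² - 8899)/(12402 - 20399) = -8068 + (2209 - 8899)/(-7997) = -8068 - 6690*(-1/7997) = -8068 + 6690/7997 = -64513106/7997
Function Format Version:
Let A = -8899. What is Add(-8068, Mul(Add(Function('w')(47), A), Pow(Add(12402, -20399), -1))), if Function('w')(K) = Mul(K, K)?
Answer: Rational(-64513106, 7997) ≈ -8067.2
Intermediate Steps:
Function('w')(K) = Pow(K, 2)
Add(-8068, Mul(Add(Function('w')(47), A), Pow(Add(12402, -20399), -1))) = Add(-8068, Mul(Add(Pow(47, 2), -8899), Pow(Add(12402, -20399), -1))) = Add(-8068, Mul(Add(2209, -8899), Pow(-7997, -1))) = Add(-8068, Mul(-6690, Rational(-1, 7997))) = Add(-8068, Rational(6690, 7997)) = Rational(-64513106, 7997)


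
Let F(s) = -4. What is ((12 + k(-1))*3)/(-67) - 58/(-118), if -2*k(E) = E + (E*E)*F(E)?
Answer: -1247/7906 ≈ -0.15773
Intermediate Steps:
k(E) = 2*E**2 - E/2 (k(E) = -(E + (E*E)*(-4))/2 = -(E + E**2*(-4))/2 = -(E - 4*E**2)/2 = 2*E**2 - E/2)
((12 + k(-1))*3)/(-67) - 58/(-118) = ((12 + (1/2)*(-1)*(-1 + 4*(-1)))*3)/(-67) - 58/(-118) = ((12 + (1/2)*(-1)*(-1 - 4))*3)*(-1/67) - 58*(-1/118) = ((12 + (1/2)*(-1)*(-5))*3)*(-1/67) + 29/59 = ((12 + 5/2)*3)*(-1/67) + 29/59 = ((29/2)*3)*(-1/67) + 29/59 = (87/2)*(-1/67) + 29/59 = -87/134 + 29/59 = -1247/7906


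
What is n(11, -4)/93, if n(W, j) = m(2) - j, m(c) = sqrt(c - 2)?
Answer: 4/93 ≈ 0.043011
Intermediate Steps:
m(c) = sqrt(-2 + c)
n(W, j) = -j (n(W, j) = sqrt(-2 + 2) - j = sqrt(0) - j = 0 - j = -j)
n(11, -4)/93 = -1*(-4)/93 = 4*(1/93) = 4/93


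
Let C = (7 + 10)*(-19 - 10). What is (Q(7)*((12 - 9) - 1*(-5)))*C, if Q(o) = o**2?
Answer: -193256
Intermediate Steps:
C = -493 (C = 17*(-29) = -493)
(Q(7)*((12 - 9) - 1*(-5)))*C = (7**2*((12 - 9) - 1*(-5)))*(-493) = (49*(3 + 5))*(-493) = (49*8)*(-493) = 392*(-493) = -193256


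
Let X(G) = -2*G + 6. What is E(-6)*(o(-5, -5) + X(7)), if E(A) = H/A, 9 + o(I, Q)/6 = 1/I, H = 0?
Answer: 0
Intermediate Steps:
o(I, Q) = -54 + 6/I
X(G) = 6 - 2*G
E(A) = 0 (E(A) = 0/A = 0)
E(-6)*(o(-5, -5) + X(7)) = 0*((-54 + 6/(-5)) + (6 - 2*7)) = 0*((-54 + 6*(-⅕)) + (6 - 14)) = 0*((-54 - 6/5) - 8) = 0*(-276/5 - 8) = 0*(-316/5) = 0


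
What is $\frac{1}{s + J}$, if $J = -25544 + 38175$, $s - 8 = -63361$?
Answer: $- \frac{1}{50722} \approx -1.9715 \cdot 10^{-5}$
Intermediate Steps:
$s = -63353$ ($s = 8 - 63361 = -63353$)
$J = 12631$
$\frac{1}{s + J} = \frac{1}{-63353 + 12631} = \frac{1}{-50722} = - \frac{1}{50722}$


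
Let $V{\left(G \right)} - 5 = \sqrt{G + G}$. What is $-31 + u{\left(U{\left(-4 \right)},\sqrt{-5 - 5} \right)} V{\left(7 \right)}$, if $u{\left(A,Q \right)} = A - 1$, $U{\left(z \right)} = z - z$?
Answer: $-36 - \sqrt{14} \approx -39.742$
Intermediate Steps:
$U{\left(z \right)} = 0$
$V{\left(G \right)} = 5 + \sqrt{2} \sqrt{G}$ ($V{\left(G \right)} = 5 + \sqrt{G + G} = 5 + \sqrt{2 G} = 5 + \sqrt{2} \sqrt{G}$)
$u{\left(A,Q \right)} = -1 + A$
$-31 + u{\left(U{\left(-4 \right)},\sqrt{-5 - 5} \right)} V{\left(7 \right)} = -31 + \left(-1 + 0\right) \left(5 + \sqrt{2} \sqrt{7}\right) = -31 - \left(5 + \sqrt{14}\right) = -36 - \sqrt{14}$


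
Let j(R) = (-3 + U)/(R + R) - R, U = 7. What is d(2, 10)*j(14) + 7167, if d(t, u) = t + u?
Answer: 49005/7 ≈ 7000.7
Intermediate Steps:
j(R) = -R + 2/R (j(R) = (-3 + 7)/(R + R) - R = 4/((2*R)) - R = 4*(1/(2*R)) - R = 2/R - R = -R + 2/R)
d(2, 10)*j(14) + 7167 = (2 + 10)*(-1*14 + 2/14) + 7167 = 12*(-14 + 2*(1/14)) + 7167 = 12*(-14 + 1/7) + 7167 = 12*(-97/7) + 7167 = -1164/7 + 7167 = 49005/7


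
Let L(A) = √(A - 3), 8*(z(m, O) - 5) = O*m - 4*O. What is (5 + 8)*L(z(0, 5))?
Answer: 13*I*√2/2 ≈ 9.1924*I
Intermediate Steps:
z(m, O) = 5 - O/2 + O*m/8 (z(m, O) = 5 + (O*m - 4*O)/8 = 5 + (-4*O + O*m)/8 = 5 + (-O/2 + O*m/8) = 5 - O/2 + O*m/8)
L(A) = √(-3 + A)
(5 + 8)*L(z(0, 5)) = (5 + 8)*√(-3 + (5 - ½*5 + (⅛)*5*0)) = 13*√(-3 + (5 - 5/2 + 0)) = 13*√(-3 + 5/2) = 13*√(-½) = 13*(I*√2/2) = 13*I*√2/2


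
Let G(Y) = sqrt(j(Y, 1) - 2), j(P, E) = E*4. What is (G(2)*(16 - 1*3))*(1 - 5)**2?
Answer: 208*sqrt(2) ≈ 294.16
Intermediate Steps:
j(P, E) = 4*E
G(Y) = sqrt(2) (G(Y) = sqrt(4*1 - 2) = sqrt(4 - 2) = sqrt(2))
(G(2)*(16 - 1*3))*(1 - 5)**2 = (sqrt(2)*(16 - 1*3))*(1 - 5)**2 = (sqrt(2)*(16 - 3))*(-4)**2 = (sqrt(2)*13)*16 = (13*sqrt(2))*16 = 208*sqrt(2)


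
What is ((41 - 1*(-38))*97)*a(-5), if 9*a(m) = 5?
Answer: 38315/9 ≈ 4257.2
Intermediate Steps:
a(m) = 5/9 (a(m) = (⅑)*5 = 5/9)
((41 - 1*(-38))*97)*a(-5) = ((41 - 1*(-38))*97)*(5/9) = ((41 + 38)*97)*(5/9) = (79*97)*(5/9) = 7663*(5/9) = 38315/9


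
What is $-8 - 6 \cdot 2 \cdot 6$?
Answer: $-80$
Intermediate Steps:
$-8 - 6 \cdot 2 \cdot 6 = -8 - 72 = -80$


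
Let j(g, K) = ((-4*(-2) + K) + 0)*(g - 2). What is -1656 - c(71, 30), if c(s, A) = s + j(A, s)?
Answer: -3939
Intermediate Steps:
j(g, K) = (-2 + g)*(8 + K) (j(g, K) = ((8 + K) + 0)*(-2 + g) = (8 + K)*(-2 + g) = (-2 + g)*(8 + K))
c(s, A) = -16 - s + 8*A + A*s (c(s, A) = s + (-16 - 2*s + 8*A + s*A) = s + (-16 - 2*s + 8*A + A*s) = -16 - s + 8*A + A*s)
-1656 - c(71, 30) = -1656 - (-16 - 1*71 + 8*30 + 30*71) = -1656 - (-16 - 71 + 240 + 2130) = -1656 - 1*2283 = -1656 - 2283 = -3939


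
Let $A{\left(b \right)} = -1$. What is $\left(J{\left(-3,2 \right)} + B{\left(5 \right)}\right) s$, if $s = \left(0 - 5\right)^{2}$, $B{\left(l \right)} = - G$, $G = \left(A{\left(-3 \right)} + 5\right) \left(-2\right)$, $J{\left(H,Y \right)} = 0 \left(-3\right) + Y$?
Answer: $250$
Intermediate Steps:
$J{\left(H,Y \right)} = Y$ ($J{\left(H,Y \right)} = 0 + Y = Y$)
$G = -8$ ($G = \left(-1 + 5\right) \left(-2\right) = 4 \left(-2\right) = -8$)
$B{\left(l \right)} = 8$ ($B{\left(l \right)} = \left(-1\right) \left(-8\right) = 8$)
$s = 25$ ($s = \left(-5\right)^{2} = 25$)
$\left(J{\left(-3,2 \right)} + B{\left(5 \right)}\right) s = \left(2 + 8\right) 25 = 10 \cdot 25 = 250$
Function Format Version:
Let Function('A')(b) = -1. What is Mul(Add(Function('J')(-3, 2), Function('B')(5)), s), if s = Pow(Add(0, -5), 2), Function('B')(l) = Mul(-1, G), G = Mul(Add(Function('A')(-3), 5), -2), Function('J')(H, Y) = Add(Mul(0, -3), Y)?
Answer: 250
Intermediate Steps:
Function('J')(H, Y) = Y (Function('J')(H, Y) = Add(0, Y) = Y)
G = -8 (G = Mul(Add(-1, 5), -2) = Mul(4, -2) = -8)
Function('B')(l) = 8 (Function('B')(l) = Mul(-1, -8) = 8)
s = 25 (s = Pow(-5, 2) = 25)
Mul(Add(Function('J')(-3, 2), Function('B')(5)), s) = Mul(Add(2, 8), 25) = Mul(10, 25) = 250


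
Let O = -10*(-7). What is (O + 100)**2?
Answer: 28900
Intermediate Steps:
O = 70
(O + 100)**2 = (70 + 100)**2 = 170**2 = 28900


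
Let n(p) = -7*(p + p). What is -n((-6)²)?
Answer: 504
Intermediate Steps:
n(p) = -14*p
-n((-6)²) = -(-14)*(-6)² = -(-14)*36 = -1*(-504) = 504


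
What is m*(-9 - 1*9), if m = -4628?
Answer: 83304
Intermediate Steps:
m*(-9 - 1*9) = -4628*(-9 - 1*9) = -4628*(-9 - 9) = -4628*(-18) = 83304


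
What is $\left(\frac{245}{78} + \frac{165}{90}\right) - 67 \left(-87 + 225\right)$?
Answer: $- \frac{360400}{39} \approx -9241.0$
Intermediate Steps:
$\left(\frac{245}{78} + \frac{165}{90}\right) - 67 \left(-87 + 225\right) = \left(245 \cdot \frac{1}{78} + 165 \cdot \frac{1}{90}\right) - 9246 = \left(\frac{245}{78} + \frac{11}{6}\right) - 9246 = \frac{194}{39} - 9246 = - \frac{360400}{39}$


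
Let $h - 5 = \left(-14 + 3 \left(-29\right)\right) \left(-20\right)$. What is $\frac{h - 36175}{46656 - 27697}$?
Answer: $- \frac{34150}{18959} \approx -1.8013$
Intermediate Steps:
$h = 2025$ ($h = 5 + \left(-14 + 3 \left(-29\right)\right) \left(-20\right) = 5 + \left(-14 - 87\right) \left(-20\right) = 5 - -2020 = 5 + 2020 = 2025$)
$\frac{h - 36175}{46656 - 27697} = \frac{2025 - 36175}{46656 - 27697} = - \frac{34150}{18959}$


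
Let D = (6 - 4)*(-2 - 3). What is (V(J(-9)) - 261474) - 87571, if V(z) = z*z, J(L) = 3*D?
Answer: -348145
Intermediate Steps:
D = -10 (D = 2*(-5) = -10)
J(L) = -30 (J(L) = 3*(-10) = -30)
V(z) = z²
(V(J(-9)) - 261474) - 87571 = ((-30)² - 261474) - 87571 = (900 - 261474) - 87571 = -260574 - 87571 = -348145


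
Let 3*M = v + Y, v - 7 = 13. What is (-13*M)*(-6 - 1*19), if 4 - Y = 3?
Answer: 2275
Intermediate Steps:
Y = 1 (Y = 4 - 1*3 = 4 - 3 = 1)
v = 20 (v = 7 + 13 = 20)
M = 7 (M = (20 + 1)/3 = (1/3)*21 = 7)
(-13*M)*(-6 - 1*19) = (-13*7)*(-6 - 1*19) = -91*(-6 - 19) = -91*(-25) = 2275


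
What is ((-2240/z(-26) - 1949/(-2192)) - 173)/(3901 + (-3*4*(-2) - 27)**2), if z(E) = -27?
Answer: -5276129/231409440 ≈ -0.022800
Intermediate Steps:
((-2240/z(-26) - 1949/(-2192)) - 173)/(3901 + (-3*4*(-2) - 27)**2) = ((-2240/(-27) - 1949/(-2192)) - 173)/(3901 + (-3*4*(-2) - 27)**2) = ((-2240*(-1/27) - 1949*(-1/2192)) - 173)/(3901 + (-12*(-2) - 27)**2) = ((2240/27 + 1949/2192) - 173)/(3901 + (24 - 27)**2) = (4962703/59184 - 173)/(3901 + (-3)**2) = -5276129/(59184*(3901 + 9)) = -5276129/59184/3910 = -5276129/59184*1/3910 = -5276129/231409440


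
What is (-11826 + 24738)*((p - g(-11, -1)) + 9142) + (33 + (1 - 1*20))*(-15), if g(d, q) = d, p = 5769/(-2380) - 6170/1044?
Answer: 6112189570106/51765 ≈ 1.1808e+8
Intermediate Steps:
p = -5176859/621180 (p = 5769*(-1/2380) - 6170*1/1044 = -5769/2380 - 3085/522 = -5176859/621180 ≈ -8.3339)
(-11826 + 24738)*((p - g(-11, -1)) + 9142) + (33 + (1 - 1*20))*(-15) = (-11826 + 24738)*((-5176859/621180 - 1*(-11)) + 9142) + (33 + (1 - 1*20))*(-15) = 12912*((-5176859/621180 + 11) + 9142) + (33 + (1 - 20))*(-15) = 12912*(1656121/621180 + 9142) + (33 - 19)*(-15) = 12912*(5680483681/621180) + 14*(-15) = 6112200440756/51765 - 210 = 6112189570106/51765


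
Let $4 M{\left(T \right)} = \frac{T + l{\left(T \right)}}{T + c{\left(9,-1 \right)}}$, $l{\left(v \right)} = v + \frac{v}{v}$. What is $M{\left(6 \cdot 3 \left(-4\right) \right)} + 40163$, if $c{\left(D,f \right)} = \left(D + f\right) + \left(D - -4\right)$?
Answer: $\frac{8193395}{204} \approx 40164.0$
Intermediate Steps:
$c{\left(D,f \right)} = 4 + f + 2 D$ ($c{\left(D,f \right)} = \left(D + f\right) + \left(D + 4\right) = \left(D + f\right) + \left(4 + D\right) = 4 + f + 2 D$)
$l{\left(v \right)} = 1 + v$ ($l{\left(v \right)} = v + 1 = 1 + v$)
$M{\left(T \right)} = \frac{1 + 2 T}{4 \left(21 + T\right)}$ ($M{\left(T \right)} = \frac{\left(T + \left(1 + T\right)\right) \frac{1}{T + \left(4 - 1 + 2 \cdot 9\right)}}{4} = \frac{\left(1 + 2 T\right) \frac{1}{T + \left(4 - 1 + 18\right)}}{4} = \frac{\left(1 + 2 T\right) \frac{1}{T + 21}}{4} = \frac{\left(1 + 2 T\right) \frac{1}{21 + T}}{4} = \frac{\frac{1}{21 + T} \left(1 + 2 T\right)}{4} = \frac{1 + 2 T}{4 \left(21 + T\right)}$)
$M{\left(6 \cdot 3 \left(-4\right) \right)} + 40163 = \frac{1 + 2 \cdot 6 \cdot 3 \left(-4\right)}{4 \left(21 + 6 \cdot 3 \left(-4\right)\right)} + 40163 = \frac{1 + 2 \cdot 18 \left(-4\right)}{4 \left(21 + 18 \left(-4\right)\right)} + 40163 = \frac{1 + 2 \left(-72\right)}{4 \left(21 - 72\right)} + 40163 = \frac{1 - 144}{4 \left(-51\right)} + 40163 = \frac{1}{4} \left(- \frac{1}{51}\right) \left(-143\right) + 40163 = \frac{143}{204} + 40163 = \frac{8193395}{204}$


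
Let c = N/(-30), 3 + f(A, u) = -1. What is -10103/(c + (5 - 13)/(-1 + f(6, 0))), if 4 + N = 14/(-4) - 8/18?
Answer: -5455620/1007 ≈ -5417.7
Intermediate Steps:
f(A, u) = -4 (f(A, u) = -3 - 1 = -4)
N = -143/18 (N = -4 + (14/(-4) - 8/18) = -4 + (14*(-¼) - 8*1/18) = -4 + (-7/2 - 4/9) = -4 - 71/18 = -143/18 ≈ -7.9444)
c = 143/540 (c = -143/18/(-30) = -143/18*(-1/30) = 143/540 ≈ 0.26481)
-10103/(c + (5 - 13)/(-1 + f(6, 0))) = -10103/(143/540 + (5 - 13)/(-1 - 4)) = -10103/(143/540 - 8/(-5)) = -10103/(143/540 - 8*(-⅕)) = -10103/(143/540 + 8/5) = -10103/(1007/540) = (540/1007)*(-10103) = -5455620/1007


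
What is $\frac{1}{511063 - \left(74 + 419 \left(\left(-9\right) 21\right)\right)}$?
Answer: $\frac{1}{590180} \approx 1.6944 \cdot 10^{-6}$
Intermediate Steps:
$\frac{1}{511063 - \left(74 + 419 \left(\left(-9\right) 21\right)\right)} = \frac{1}{511063 - -79117} = \frac{1}{511063 + \left(79191 - 74\right)} = \frac{1}{511063 + 79117} = \frac{1}{590180}$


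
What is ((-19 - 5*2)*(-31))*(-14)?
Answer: -12586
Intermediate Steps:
((-19 - 5*2)*(-31))*(-14) = ((-19 - 1*10)*(-31))*(-14) = ((-19 - 10)*(-31))*(-14) = -29*(-31)*(-14) = 899*(-14) = -12586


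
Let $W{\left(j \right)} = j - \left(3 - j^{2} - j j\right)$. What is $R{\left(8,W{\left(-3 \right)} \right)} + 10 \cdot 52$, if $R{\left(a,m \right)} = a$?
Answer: $528$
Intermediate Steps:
$W{\left(j \right)} = -3 + j + 2 j^{2}$ ($W{\left(j \right)} = j + \left(\left(j^{2} + j^{2}\right) - 3\right) = j + \left(2 j^{2} - 3\right) = j + \left(-3 + 2 j^{2}\right) = -3 + j + 2 j^{2}$)
$R{\left(8,W{\left(-3 \right)} \right)} + 10 \cdot 52 = 8 + 10 \cdot 52 = 8 + 520 = 528$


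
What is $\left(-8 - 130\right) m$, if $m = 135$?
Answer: $-18630$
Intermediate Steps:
$\left(-8 - 130\right) m = \left(-8 - 130\right) 135 = \left(-138\right) 135 = -18630$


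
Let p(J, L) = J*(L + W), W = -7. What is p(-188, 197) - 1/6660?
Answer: -237895201/6660 ≈ -35720.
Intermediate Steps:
p(J, L) = J*(-7 + L) (p(J, L) = J*(L - 7) = J*(-7 + L))
p(-188, 197) - 1/6660 = -188*(-7 + 197) - 1/6660 = -188*190 - 1*1/6660 = -35720 - 1/6660 = -237895201/6660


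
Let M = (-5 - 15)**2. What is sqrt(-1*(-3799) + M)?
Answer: sqrt(4199) ≈ 64.800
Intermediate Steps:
M = 400 (M = (-20)**2 = 400)
sqrt(-1*(-3799) + M) = sqrt(-1*(-3799) + 400) = sqrt(3799 + 400) = sqrt(4199)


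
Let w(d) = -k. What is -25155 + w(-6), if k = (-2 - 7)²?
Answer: -25236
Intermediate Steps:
k = 81 (k = (-9)² = 81)
w(d) = -81 (w(d) = -1*81 = -81)
-25155 + w(-6) = -25155 - 81 = -25236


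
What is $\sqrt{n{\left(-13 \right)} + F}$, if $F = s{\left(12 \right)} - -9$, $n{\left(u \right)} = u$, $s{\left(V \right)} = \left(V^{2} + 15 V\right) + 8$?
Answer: $2 \sqrt{82} \approx 18.111$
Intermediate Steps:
$s{\left(V \right)} = 8 + V^{2} + 15 V$
$F = 341$ ($F = \left(8 + 12^{2} + 15 \cdot 12\right) - -9 = \left(8 + 144 + 180\right) + 9 = 332 + 9 = 341$)
$\sqrt{n{\left(-13 \right)} + F} = \sqrt{-13 + 341} = \sqrt{328} = 2 \sqrt{82}$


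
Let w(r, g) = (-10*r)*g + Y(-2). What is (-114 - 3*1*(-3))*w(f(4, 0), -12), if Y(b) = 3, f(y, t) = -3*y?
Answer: 150885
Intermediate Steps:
w(r, g) = 3 - 10*g*r (w(r, g) = (-10*r)*g + 3 = -10*g*r + 3 = 3 - 10*g*r)
(-114 - 3*1*(-3))*w(f(4, 0), -12) = (-114 - 3*1*(-3))*(3 - 10*(-12)*(-3*4)) = (-114 - 3*(-3))*(3 - 10*(-12)*(-12)) = (-114 + 9)*(3 - 1440) = -105*(-1437) = 150885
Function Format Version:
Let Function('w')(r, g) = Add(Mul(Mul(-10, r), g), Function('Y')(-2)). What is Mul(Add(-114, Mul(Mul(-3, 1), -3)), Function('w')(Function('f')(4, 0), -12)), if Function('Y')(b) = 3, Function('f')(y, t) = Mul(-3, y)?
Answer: 150885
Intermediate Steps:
Function('w')(r, g) = Add(3, Mul(-10, g, r)) (Function('w')(r, g) = Add(Mul(Mul(-10, r), g), 3) = Add(Mul(-10, g, r), 3) = Add(3, Mul(-10, g, r)))
Mul(Add(-114, Mul(Mul(-3, 1), -3)), Function('w')(Function('f')(4, 0), -12)) = Mul(Add(-114, Mul(Mul(-3, 1), -3)), Add(3, Mul(-10, -12, Mul(-3, 4)))) = Mul(Add(-114, Mul(-3, -3)), Add(3, Mul(-10, -12, -12))) = Mul(Add(-114, 9), Add(3, -1440)) = Mul(-105, -1437) = 150885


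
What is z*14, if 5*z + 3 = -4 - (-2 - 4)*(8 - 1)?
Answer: 98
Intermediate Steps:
z = 7 (z = -⅗ + (-4 - (-2 - 4)*(8 - 1))/5 = -⅗ + (-4 - (-6)*7)/5 = -⅗ + (-4 - 1*(-42))/5 = -⅗ + (-4 + 42)/5 = -⅗ + (⅕)*38 = -⅗ + 38/5 = 7)
z*14 = 7*14 = 98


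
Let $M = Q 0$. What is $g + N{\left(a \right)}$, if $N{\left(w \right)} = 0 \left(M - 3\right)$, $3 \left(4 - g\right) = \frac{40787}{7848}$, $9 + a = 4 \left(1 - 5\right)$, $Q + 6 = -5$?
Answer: $\frac{53389}{23544} \approx 2.2676$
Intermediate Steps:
$Q = -11$ ($Q = -6 - 5 = -11$)
$M = 0$ ($M = \left(-11\right) 0 = 0$)
$a = -25$ ($a = -9 + 4 \left(1 - 5\right) = -9 + 4 \left(-4\right) = -9 - 16 = -25$)
$g = \frac{53389}{23544}$ ($g = 4 - \frac{40787 \cdot \frac{1}{7848}}{3} = 4 - \frac{40787}{23544} = \frac{53389}{23544} \approx 2.2676$)
$N{\left(w \right)} = 0$ ($N{\left(w \right)} = 0 \left(0 - 3\right) = 0 \left(-3\right) = 0$)
$g + N{\left(a \right)} = \frac{53389}{23544} + 0 = \frac{53389}{23544}$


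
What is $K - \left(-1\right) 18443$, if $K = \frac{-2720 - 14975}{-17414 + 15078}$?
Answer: $\frac{43100543}{2336} \approx 18451.0$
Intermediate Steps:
$K = \frac{17695}{2336}$ ($K = - \frac{17695}{-2336} = \left(-17695\right) \left(- \frac{1}{2336}\right) = \frac{17695}{2336} \approx 7.5749$)
$K - \left(-1\right) 18443 = \frac{17695}{2336} - \left(-1\right) 18443 = \frac{17695}{2336} - -18443 = \frac{17695}{2336} + 18443 = \frac{43100543}{2336}$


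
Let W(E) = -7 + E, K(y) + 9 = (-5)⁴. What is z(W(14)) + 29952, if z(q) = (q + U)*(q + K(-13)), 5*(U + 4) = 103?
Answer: 223274/5 ≈ 44655.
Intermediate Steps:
U = 83/5 (U = -4 + (⅕)*103 = -4 + 103/5 = 83/5 ≈ 16.600)
K(y) = 616 (K(y) = -9 + (-5)⁴ = -9 + 625 = 616)
z(q) = (616 + q)*(83/5 + q) (z(q) = (q + 83/5)*(q + 616) = (83/5 + q)*(616 + q) = (616 + q)*(83/5 + q))
z(W(14)) + 29952 = (51128/5 + (-7 + 14)² + 3163*(-7 + 14)/5) + 29952 = (51128/5 + 7² + (3163/5)*7) + 29952 = (51128/5 + 49 + 22141/5) + 29952 = 73514/5 + 29952 = 223274/5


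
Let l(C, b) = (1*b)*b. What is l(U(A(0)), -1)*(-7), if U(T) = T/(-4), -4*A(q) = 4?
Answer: -7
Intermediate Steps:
A(q) = -1 (A(q) = -¼*4 = -1)
U(T) = -T/4 (U(T) = T*(-¼) = -T/4)
l(C, b) = b² (l(C, b) = b*b = b²)
l(U(A(0)), -1)*(-7) = (-1)²*(-7) = 1*(-7) = -7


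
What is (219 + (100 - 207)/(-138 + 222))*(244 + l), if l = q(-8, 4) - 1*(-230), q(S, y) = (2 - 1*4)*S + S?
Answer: 4407649/42 ≈ 1.0494e+5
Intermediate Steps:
q(S, y) = -S (q(S, y) = (2 - 4)*S + S = -2*S + S = -S)
l = 238 (l = -1*(-8) - 1*(-230) = 8 + 230 = 238)
(219 + (100 - 207)/(-138 + 222))*(244 + l) = (219 + (100 - 207)/(-138 + 222))*(244 + 238) = (219 - 107/84)*482 = (18289/84)*482 = 4407649/42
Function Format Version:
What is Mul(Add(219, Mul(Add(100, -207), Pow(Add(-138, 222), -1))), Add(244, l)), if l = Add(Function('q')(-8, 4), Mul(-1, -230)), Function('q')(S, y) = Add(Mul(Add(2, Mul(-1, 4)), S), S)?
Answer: Rational(4407649, 42) ≈ 1.0494e+5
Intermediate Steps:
Function('q')(S, y) = Mul(-1, S) (Function('q')(S, y) = Add(Mul(Add(2, -4), S), S) = Add(Mul(-2, S), S) = Mul(-1, S))
l = 238 (l = Add(Mul(-1, -8), Mul(-1, -230)) = Add(8, 230) = 238)
Mul(Add(219, Mul(Add(100, -207), Pow(Add(-138, 222), -1))), Add(244, l)) = Mul(Add(219, Mul(Add(100, -207), Pow(Add(-138, 222), -1))), Add(244, 238)) = Mul(Add(219, Mul(-107, Pow(84, -1))), 482) = Mul(Add(219, Mul(-107, Rational(1, 84))), 482) = Mul(Add(219, Rational(-107, 84)), 482) = Mul(Rational(18289, 84), 482) = Rational(4407649, 42)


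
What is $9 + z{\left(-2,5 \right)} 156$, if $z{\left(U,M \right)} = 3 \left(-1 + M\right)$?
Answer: $1881$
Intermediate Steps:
$z{\left(U,M \right)} = -3 + 3 M$
$9 + z{\left(-2,5 \right)} 156 = 9 + \left(-3 + 3 \cdot 5\right) 156 = 9 + \left(-3 + 15\right) 156 = 9 + 12 \cdot 156 = 9 + 1872 = 1881$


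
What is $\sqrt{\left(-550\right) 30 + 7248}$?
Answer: $6 i \sqrt{257} \approx 96.187 i$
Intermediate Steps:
$\sqrt{\left(-550\right) 30 + 7248} = \sqrt{-16500 + 7248} = \sqrt{-9252} = 6 i \sqrt{257}$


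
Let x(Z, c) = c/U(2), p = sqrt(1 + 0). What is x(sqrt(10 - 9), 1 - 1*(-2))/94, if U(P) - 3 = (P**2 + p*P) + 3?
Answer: 1/376 ≈ 0.0026596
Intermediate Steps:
p = 1 (p = sqrt(1) = 1)
U(P) = 6 + P + P**2 (U(P) = 3 + ((P**2 + 1*P) + 3) = 3 + ((P**2 + P) + 3) = 3 + ((P + P**2) + 3) = 3 + (3 + P + P**2) = 6 + P + P**2)
x(Z, c) = c/12 (x(Z, c) = c/(6 + 2 + 2**2) = c/(6 + 2 + 4) = c/12)
x(sqrt(10 - 9), 1 - 1*(-2))/94 = ((1 - 1*(-2))/12)/94 = ((1 + 2)/12)/94 = ((1/12)*3)/94 = (1/94)*(1/4) = 1/376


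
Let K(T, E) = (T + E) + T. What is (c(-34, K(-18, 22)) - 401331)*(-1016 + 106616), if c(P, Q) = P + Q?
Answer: -42385622400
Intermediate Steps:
K(T, E) = E + 2*T (K(T, E) = (E + T) + T = E + 2*T)
(c(-34, K(-18, 22)) - 401331)*(-1016 + 106616) = ((-34 + (22 + 2*(-18))) - 401331)*(-1016 + 106616) = ((-34 + (22 - 36)) - 401331)*105600 = ((-34 - 14) - 401331)*105600 = (-48 - 401331)*105600 = -401379*105600 = -42385622400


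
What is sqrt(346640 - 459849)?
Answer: I*sqrt(113209) ≈ 336.47*I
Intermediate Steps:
sqrt(346640 - 459849) = sqrt(-113209) = I*sqrt(113209)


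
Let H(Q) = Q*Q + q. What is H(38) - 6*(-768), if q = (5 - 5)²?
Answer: 6052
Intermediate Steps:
q = 0 (q = 0² = 0)
H(Q) = Q² (H(Q) = Q*Q + 0 = Q² + 0 = Q²)
H(38) - 6*(-768) = 38² - 6*(-768) = 1444 + 4608 = 6052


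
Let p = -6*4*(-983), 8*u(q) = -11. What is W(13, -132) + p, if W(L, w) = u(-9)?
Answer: 188725/8 ≈ 23591.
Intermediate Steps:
u(q) = -11/8 (u(q) = (1/8)*(-11) = -11/8)
p = 23592 (p = -24*(-983) = 23592)
W(L, w) = -11/8
W(13, -132) + p = -11/8 + 23592 = 188725/8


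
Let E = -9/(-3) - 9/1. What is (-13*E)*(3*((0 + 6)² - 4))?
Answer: 7488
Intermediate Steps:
E = -6 (E = -9*(-⅓) - 9*1 = 3 - 9 = -6)
(-13*E)*(3*((0 + 6)² - 4)) = (-13*(-6))*(3*((0 + 6)² - 4)) = 78*(3*(6² - 4)) = 78*(3*(36 - 4)) = 78*(3*32) = 78*96 = 7488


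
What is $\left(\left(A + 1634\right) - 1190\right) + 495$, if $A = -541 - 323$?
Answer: $75$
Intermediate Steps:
$A = -864$
$\left(\left(A + 1634\right) - 1190\right) + 495 = \left(\left(-864 + 1634\right) - 1190\right) + 495 = \left(770 - 1190\right) + 495 = -420 + 495 = 75$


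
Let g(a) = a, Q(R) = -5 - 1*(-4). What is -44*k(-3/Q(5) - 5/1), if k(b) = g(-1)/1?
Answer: 44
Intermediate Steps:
Q(R) = -1 (Q(R) = -5 + 4 = -1)
k(b) = -1 (k(b) = -1/1 = -1*1 = -1)
-44*k(-3/Q(5) - 5/1) = -44*(-1) = 44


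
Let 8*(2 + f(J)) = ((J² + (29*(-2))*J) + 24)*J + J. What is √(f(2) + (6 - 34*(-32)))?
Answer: √4281/2 ≈ 32.715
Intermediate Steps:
f(J) = -2 + J/8 + J*(24 + J² - 58*J)/8 (f(J) = -2 + (((J² + (29*(-2))*J) + 24)*J + J)/8 = -2 + (((J² - 58*J) + 24)*J + J)/8 = -2 + ((24 + J² - 58*J)*J + J)/8 = -2 + (J*(24 + J² - 58*J) + J)/8 = -2 + (J + J*(24 + J² - 58*J))/8 = -2 + (J/8 + J*(24 + J² - 58*J)/8) = -2 + J/8 + J*(24 + J² - 58*J)/8)
√(f(2) + (6 - 34*(-32))) = √((-2 - 29/4*2² + (⅛)*2³ + (25/8)*2) + (6 - 34*(-32))) = √((-2 - 29/4*4 + (⅛)*8 + 25/4) + (6 + 1088)) = √((-2 - 29 + 1 + 25/4) + 1094) = √(-95/4 + 1094) = √(4281/4) = √4281/2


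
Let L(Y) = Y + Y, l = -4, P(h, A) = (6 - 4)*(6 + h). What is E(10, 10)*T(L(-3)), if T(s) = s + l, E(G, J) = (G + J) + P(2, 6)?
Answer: -360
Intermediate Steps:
P(h, A) = 12 + 2*h (P(h, A) = 2*(6 + h) = 12 + 2*h)
L(Y) = 2*Y
E(G, J) = 16 + G + J (E(G, J) = (G + J) + (12 + 2*2) = (G + J) + (12 + 4) = (G + J) + 16 = 16 + G + J)
T(s) = -4 + s (T(s) = s - 4 = -4 + s)
E(10, 10)*T(L(-3)) = (16 + 10 + 10)*(-4 + 2*(-3)) = 36*(-4 - 6) = 36*(-10) = -360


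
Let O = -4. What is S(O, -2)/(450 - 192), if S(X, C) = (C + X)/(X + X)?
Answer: 1/344 ≈ 0.0029070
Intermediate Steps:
S(X, C) = (C + X)/(2*X) (S(X, C) = (C + X)/((2*X)) = (C + X)*(1/(2*X)) = (C + X)/(2*X))
S(O, -2)/(450 - 192) = ((½)*(-2 - 4)/(-4))/(450 - 192) = ((½)*(-¼)*(-6))/258 = (1/258)*(¾) = 1/344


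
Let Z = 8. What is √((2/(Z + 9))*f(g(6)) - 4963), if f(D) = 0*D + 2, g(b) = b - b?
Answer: I*√1434239/17 ≈ 70.447*I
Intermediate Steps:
g(b) = 0
f(D) = 2 (f(D) = 0 + 2 = 2)
√((2/(Z + 9))*f(g(6)) - 4963) = √((2/(8 + 9))*2 - 4963) = √((2/17)*2 - 4963) = √(4/17 - 4963) = √(-84367/17) = I*√1434239/17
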